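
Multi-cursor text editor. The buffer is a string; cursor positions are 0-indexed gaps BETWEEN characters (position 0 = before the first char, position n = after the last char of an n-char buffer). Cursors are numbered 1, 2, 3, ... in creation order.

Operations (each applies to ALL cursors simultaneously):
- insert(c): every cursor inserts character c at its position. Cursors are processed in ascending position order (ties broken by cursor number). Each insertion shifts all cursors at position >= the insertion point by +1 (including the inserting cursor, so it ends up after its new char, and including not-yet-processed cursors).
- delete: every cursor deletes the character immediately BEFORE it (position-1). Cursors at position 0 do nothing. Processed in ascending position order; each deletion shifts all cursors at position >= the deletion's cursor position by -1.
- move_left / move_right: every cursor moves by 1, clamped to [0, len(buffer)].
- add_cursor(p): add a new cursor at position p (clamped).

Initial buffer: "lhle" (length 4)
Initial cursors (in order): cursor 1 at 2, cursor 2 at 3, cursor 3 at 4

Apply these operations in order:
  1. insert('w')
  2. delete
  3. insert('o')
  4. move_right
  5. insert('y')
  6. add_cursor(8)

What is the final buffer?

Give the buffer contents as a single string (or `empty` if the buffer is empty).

After op 1 (insert('w')): buffer="lhwlwew" (len 7), cursors c1@3 c2@5 c3@7, authorship ..1.2.3
After op 2 (delete): buffer="lhle" (len 4), cursors c1@2 c2@3 c3@4, authorship ....
After op 3 (insert('o')): buffer="lholoeo" (len 7), cursors c1@3 c2@5 c3@7, authorship ..1.2.3
After op 4 (move_right): buffer="lholoeo" (len 7), cursors c1@4 c2@6 c3@7, authorship ..1.2.3
After op 5 (insert('y')): buffer="lholyoeyoy" (len 10), cursors c1@5 c2@8 c3@10, authorship ..1.12.233
After op 6 (add_cursor(8)): buffer="lholyoeyoy" (len 10), cursors c1@5 c2@8 c4@8 c3@10, authorship ..1.12.233

Answer: lholyoeyoy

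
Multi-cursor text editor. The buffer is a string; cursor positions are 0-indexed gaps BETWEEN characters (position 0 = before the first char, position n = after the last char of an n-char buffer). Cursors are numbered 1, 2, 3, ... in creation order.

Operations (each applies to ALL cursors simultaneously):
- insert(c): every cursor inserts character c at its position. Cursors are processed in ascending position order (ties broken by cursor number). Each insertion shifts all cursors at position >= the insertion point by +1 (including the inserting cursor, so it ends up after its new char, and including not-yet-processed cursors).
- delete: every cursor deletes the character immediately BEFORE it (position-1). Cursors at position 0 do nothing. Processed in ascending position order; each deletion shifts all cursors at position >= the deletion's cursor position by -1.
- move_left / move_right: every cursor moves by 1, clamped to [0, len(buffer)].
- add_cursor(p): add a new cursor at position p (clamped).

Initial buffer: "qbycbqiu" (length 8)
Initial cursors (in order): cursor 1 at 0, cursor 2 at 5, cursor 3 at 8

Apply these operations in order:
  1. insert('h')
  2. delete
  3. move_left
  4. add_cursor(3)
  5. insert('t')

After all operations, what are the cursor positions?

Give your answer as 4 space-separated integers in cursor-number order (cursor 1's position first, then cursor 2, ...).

After op 1 (insert('h')): buffer="hqbycbhqiuh" (len 11), cursors c1@1 c2@7 c3@11, authorship 1.....2...3
After op 2 (delete): buffer="qbycbqiu" (len 8), cursors c1@0 c2@5 c3@8, authorship ........
After op 3 (move_left): buffer="qbycbqiu" (len 8), cursors c1@0 c2@4 c3@7, authorship ........
After op 4 (add_cursor(3)): buffer="qbycbqiu" (len 8), cursors c1@0 c4@3 c2@4 c3@7, authorship ........
After op 5 (insert('t')): buffer="tqbytctbqitu" (len 12), cursors c1@1 c4@5 c2@7 c3@11, authorship 1...4.2...3.

Answer: 1 7 11 5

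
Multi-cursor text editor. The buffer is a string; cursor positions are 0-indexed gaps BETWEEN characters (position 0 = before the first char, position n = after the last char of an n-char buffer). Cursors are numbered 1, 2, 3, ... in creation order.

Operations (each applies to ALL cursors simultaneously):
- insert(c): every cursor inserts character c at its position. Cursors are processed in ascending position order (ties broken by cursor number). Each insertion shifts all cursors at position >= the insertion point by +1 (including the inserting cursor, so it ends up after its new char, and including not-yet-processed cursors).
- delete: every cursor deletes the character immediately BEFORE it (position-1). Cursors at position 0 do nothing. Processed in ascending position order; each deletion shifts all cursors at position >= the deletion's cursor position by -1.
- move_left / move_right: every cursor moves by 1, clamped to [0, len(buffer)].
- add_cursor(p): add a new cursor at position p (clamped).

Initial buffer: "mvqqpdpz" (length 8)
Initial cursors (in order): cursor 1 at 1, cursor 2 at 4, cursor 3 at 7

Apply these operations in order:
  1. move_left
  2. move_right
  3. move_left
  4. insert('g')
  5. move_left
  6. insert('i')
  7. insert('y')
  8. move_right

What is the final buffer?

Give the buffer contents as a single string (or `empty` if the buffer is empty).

Answer: iygmvqiygqpdiygpz

Derivation:
After op 1 (move_left): buffer="mvqqpdpz" (len 8), cursors c1@0 c2@3 c3@6, authorship ........
After op 2 (move_right): buffer="mvqqpdpz" (len 8), cursors c1@1 c2@4 c3@7, authorship ........
After op 3 (move_left): buffer="mvqqpdpz" (len 8), cursors c1@0 c2@3 c3@6, authorship ........
After op 4 (insert('g')): buffer="gmvqgqpdgpz" (len 11), cursors c1@1 c2@5 c3@9, authorship 1...2...3..
After op 5 (move_left): buffer="gmvqgqpdgpz" (len 11), cursors c1@0 c2@4 c3@8, authorship 1...2...3..
After op 6 (insert('i')): buffer="igmvqigqpdigpz" (len 14), cursors c1@1 c2@6 c3@11, authorship 11...22...33..
After op 7 (insert('y')): buffer="iygmvqiygqpdiygpz" (len 17), cursors c1@2 c2@8 c3@14, authorship 111...222...333..
After op 8 (move_right): buffer="iygmvqiygqpdiygpz" (len 17), cursors c1@3 c2@9 c3@15, authorship 111...222...333..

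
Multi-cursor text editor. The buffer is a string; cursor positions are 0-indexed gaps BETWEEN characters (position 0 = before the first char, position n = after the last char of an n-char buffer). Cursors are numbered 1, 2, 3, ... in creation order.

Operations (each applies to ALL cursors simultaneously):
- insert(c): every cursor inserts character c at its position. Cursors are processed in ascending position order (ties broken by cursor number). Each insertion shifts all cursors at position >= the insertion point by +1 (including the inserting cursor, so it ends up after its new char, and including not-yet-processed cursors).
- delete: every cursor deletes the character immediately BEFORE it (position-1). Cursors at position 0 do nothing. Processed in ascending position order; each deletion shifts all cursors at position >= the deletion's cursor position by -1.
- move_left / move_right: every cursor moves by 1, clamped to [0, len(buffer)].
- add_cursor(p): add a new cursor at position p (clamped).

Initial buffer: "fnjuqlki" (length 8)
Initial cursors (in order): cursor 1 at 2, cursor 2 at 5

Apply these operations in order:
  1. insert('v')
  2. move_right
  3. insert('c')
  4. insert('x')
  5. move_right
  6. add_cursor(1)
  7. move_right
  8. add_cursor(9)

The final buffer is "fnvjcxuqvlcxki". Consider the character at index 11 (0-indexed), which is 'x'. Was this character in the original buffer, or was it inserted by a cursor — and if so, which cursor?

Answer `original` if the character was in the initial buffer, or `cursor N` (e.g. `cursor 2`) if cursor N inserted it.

After op 1 (insert('v')): buffer="fnvjuqvlki" (len 10), cursors c1@3 c2@7, authorship ..1...2...
After op 2 (move_right): buffer="fnvjuqvlki" (len 10), cursors c1@4 c2@8, authorship ..1...2...
After op 3 (insert('c')): buffer="fnvjcuqvlcki" (len 12), cursors c1@5 c2@10, authorship ..1.1..2.2..
After op 4 (insert('x')): buffer="fnvjcxuqvlcxki" (len 14), cursors c1@6 c2@12, authorship ..1.11..2.22..
After op 5 (move_right): buffer="fnvjcxuqvlcxki" (len 14), cursors c1@7 c2@13, authorship ..1.11..2.22..
After op 6 (add_cursor(1)): buffer="fnvjcxuqvlcxki" (len 14), cursors c3@1 c1@7 c2@13, authorship ..1.11..2.22..
After op 7 (move_right): buffer="fnvjcxuqvlcxki" (len 14), cursors c3@2 c1@8 c2@14, authorship ..1.11..2.22..
After op 8 (add_cursor(9)): buffer="fnvjcxuqvlcxki" (len 14), cursors c3@2 c1@8 c4@9 c2@14, authorship ..1.11..2.22..
Authorship (.=original, N=cursor N): . . 1 . 1 1 . . 2 . 2 2 . .
Index 11: author = 2

Answer: cursor 2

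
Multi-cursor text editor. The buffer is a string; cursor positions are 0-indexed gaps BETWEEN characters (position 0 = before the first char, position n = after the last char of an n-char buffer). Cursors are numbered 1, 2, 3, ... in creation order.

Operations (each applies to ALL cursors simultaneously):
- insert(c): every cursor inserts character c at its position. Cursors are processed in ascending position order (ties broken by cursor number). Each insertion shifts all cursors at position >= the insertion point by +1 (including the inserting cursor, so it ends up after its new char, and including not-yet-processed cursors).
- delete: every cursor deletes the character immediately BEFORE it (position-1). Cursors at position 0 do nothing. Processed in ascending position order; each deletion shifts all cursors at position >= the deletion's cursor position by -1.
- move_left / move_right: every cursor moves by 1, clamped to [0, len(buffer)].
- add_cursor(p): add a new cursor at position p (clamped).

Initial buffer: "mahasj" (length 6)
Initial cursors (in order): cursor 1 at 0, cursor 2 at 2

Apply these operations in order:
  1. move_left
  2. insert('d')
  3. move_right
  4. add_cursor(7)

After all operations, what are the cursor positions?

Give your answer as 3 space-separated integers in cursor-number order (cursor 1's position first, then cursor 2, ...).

After op 1 (move_left): buffer="mahasj" (len 6), cursors c1@0 c2@1, authorship ......
After op 2 (insert('d')): buffer="dmdahasj" (len 8), cursors c1@1 c2@3, authorship 1.2.....
After op 3 (move_right): buffer="dmdahasj" (len 8), cursors c1@2 c2@4, authorship 1.2.....
After op 4 (add_cursor(7)): buffer="dmdahasj" (len 8), cursors c1@2 c2@4 c3@7, authorship 1.2.....

Answer: 2 4 7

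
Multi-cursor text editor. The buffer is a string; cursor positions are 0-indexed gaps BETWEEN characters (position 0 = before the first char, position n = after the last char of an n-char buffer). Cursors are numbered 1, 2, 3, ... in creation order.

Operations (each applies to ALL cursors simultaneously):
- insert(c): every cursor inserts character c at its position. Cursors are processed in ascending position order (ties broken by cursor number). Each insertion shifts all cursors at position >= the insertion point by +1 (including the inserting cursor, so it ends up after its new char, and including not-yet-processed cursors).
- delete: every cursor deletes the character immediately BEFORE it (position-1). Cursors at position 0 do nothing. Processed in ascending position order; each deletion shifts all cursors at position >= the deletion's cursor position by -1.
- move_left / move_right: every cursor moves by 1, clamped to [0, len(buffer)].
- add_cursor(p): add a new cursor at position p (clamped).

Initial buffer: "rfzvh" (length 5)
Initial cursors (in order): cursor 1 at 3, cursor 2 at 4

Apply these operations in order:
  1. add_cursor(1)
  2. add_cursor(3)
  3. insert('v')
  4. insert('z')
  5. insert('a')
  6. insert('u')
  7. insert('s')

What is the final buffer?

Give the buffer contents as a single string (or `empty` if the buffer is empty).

Answer: rvzausfzvvzzaauussvvzaush

Derivation:
After op 1 (add_cursor(1)): buffer="rfzvh" (len 5), cursors c3@1 c1@3 c2@4, authorship .....
After op 2 (add_cursor(3)): buffer="rfzvh" (len 5), cursors c3@1 c1@3 c4@3 c2@4, authorship .....
After op 3 (insert('v')): buffer="rvfzvvvvh" (len 9), cursors c3@2 c1@6 c4@6 c2@8, authorship .3..14.2.
After op 4 (insert('z')): buffer="rvzfzvvzzvvzh" (len 13), cursors c3@3 c1@9 c4@9 c2@12, authorship .33..1414.22.
After op 5 (insert('a')): buffer="rvzafzvvzzaavvzah" (len 17), cursors c3@4 c1@12 c4@12 c2@16, authorship .333..141414.222.
After op 6 (insert('u')): buffer="rvzaufzvvzzaauuvvzauh" (len 21), cursors c3@5 c1@15 c4@15 c2@20, authorship .3333..14141414.2222.
After op 7 (insert('s')): buffer="rvzausfzvvzzaauussvvzaush" (len 25), cursors c3@6 c1@18 c4@18 c2@24, authorship .33333..1414141414.22222.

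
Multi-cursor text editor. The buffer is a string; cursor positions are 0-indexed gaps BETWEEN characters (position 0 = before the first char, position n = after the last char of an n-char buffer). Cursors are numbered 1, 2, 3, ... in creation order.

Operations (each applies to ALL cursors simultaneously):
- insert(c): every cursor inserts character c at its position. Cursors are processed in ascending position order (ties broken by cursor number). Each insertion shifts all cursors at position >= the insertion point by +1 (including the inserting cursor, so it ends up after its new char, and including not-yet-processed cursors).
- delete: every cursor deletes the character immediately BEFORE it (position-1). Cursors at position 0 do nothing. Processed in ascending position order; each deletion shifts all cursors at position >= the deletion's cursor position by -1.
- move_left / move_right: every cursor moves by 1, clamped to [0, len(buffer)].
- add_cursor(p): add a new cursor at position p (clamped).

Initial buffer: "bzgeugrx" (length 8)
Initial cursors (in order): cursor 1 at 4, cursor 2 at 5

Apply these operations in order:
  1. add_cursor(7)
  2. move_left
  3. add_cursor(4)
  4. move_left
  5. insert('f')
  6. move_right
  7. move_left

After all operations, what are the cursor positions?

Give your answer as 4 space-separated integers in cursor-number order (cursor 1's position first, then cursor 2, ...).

Answer: 3 6 9 6

Derivation:
After op 1 (add_cursor(7)): buffer="bzgeugrx" (len 8), cursors c1@4 c2@5 c3@7, authorship ........
After op 2 (move_left): buffer="bzgeugrx" (len 8), cursors c1@3 c2@4 c3@6, authorship ........
After op 3 (add_cursor(4)): buffer="bzgeugrx" (len 8), cursors c1@3 c2@4 c4@4 c3@6, authorship ........
After op 4 (move_left): buffer="bzgeugrx" (len 8), cursors c1@2 c2@3 c4@3 c3@5, authorship ........
After op 5 (insert('f')): buffer="bzfgffeufgrx" (len 12), cursors c1@3 c2@6 c4@6 c3@9, authorship ..1.24..3...
After op 6 (move_right): buffer="bzfgffeufgrx" (len 12), cursors c1@4 c2@7 c4@7 c3@10, authorship ..1.24..3...
After op 7 (move_left): buffer="bzfgffeufgrx" (len 12), cursors c1@3 c2@6 c4@6 c3@9, authorship ..1.24..3...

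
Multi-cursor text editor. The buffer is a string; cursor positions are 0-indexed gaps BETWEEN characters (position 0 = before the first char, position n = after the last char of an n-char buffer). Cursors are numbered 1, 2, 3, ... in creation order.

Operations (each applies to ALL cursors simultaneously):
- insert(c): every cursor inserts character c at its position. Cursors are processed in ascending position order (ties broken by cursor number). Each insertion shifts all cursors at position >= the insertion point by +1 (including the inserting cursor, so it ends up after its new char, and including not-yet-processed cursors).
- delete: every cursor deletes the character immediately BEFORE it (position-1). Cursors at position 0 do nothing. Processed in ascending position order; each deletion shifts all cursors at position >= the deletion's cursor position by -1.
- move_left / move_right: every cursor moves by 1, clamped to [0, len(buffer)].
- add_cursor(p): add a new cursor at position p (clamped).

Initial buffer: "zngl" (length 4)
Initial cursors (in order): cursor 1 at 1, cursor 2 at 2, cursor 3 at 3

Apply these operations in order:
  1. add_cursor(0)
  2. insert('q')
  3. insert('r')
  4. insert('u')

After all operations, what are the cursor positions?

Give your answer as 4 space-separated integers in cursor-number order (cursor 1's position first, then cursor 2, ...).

After op 1 (add_cursor(0)): buffer="zngl" (len 4), cursors c4@0 c1@1 c2@2 c3@3, authorship ....
After op 2 (insert('q')): buffer="qzqnqgql" (len 8), cursors c4@1 c1@3 c2@5 c3@7, authorship 4.1.2.3.
After op 3 (insert('r')): buffer="qrzqrnqrgqrl" (len 12), cursors c4@2 c1@5 c2@8 c3@11, authorship 44.11.22.33.
After op 4 (insert('u')): buffer="qruzqrunqrugqrul" (len 16), cursors c4@3 c1@7 c2@11 c3@15, authorship 444.111.222.333.

Answer: 7 11 15 3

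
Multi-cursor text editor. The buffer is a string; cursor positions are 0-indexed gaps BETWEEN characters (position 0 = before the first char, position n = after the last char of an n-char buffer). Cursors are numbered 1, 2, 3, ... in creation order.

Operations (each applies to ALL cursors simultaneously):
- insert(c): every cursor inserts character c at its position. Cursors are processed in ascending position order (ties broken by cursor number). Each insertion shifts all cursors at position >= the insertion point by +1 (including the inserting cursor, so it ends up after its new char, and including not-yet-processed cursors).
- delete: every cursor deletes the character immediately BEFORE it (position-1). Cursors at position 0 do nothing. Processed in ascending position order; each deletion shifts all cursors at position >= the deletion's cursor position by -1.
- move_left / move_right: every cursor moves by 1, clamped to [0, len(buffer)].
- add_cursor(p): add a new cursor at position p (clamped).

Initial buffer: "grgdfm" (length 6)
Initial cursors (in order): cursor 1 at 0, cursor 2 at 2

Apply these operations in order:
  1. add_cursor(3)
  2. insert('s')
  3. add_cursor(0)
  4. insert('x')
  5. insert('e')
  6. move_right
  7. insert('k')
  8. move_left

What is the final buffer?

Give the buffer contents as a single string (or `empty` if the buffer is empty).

Answer: xeskxegkrsxegksxedkfm

Derivation:
After op 1 (add_cursor(3)): buffer="grgdfm" (len 6), cursors c1@0 c2@2 c3@3, authorship ......
After op 2 (insert('s')): buffer="sgrsgsdfm" (len 9), cursors c1@1 c2@4 c3@6, authorship 1..2.3...
After op 3 (add_cursor(0)): buffer="sgrsgsdfm" (len 9), cursors c4@0 c1@1 c2@4 c3@6, authorship 1..2.3...
After op 4 (insert('x')): buffer="xsxgrsxgsxdfm" (len 13), cursors c4@1 c1@3 c2@7 c3@10, authorship 411..22.33...
After op 5 (insert('e')): buffer="xesxegrsxegsxedfm" (len 17), cursors c4@2 c1@5 c2@10 c3@14, authorship 44111..222.333...
After op 6 (move_right): buffer="xesxegrsxegsxedfm" (len 17), cursors c4@3 c1@6 c2@11 c3@15, authorship 44111..222.333...
After op 7 (insert('k')): buffer="xeskxegkrsxegksxedkfm" (len 21), cursors c4@4 c1@8 c2@14 c3@19, authorship 441411.1.222.2333.3..
After op 8 (move_left): buffer="xeskxegkrsxegksxedkfm" (len 21), cursors c4@3 c1@7 c2@13 c3@18, authorship 441411.1.222.2333.3..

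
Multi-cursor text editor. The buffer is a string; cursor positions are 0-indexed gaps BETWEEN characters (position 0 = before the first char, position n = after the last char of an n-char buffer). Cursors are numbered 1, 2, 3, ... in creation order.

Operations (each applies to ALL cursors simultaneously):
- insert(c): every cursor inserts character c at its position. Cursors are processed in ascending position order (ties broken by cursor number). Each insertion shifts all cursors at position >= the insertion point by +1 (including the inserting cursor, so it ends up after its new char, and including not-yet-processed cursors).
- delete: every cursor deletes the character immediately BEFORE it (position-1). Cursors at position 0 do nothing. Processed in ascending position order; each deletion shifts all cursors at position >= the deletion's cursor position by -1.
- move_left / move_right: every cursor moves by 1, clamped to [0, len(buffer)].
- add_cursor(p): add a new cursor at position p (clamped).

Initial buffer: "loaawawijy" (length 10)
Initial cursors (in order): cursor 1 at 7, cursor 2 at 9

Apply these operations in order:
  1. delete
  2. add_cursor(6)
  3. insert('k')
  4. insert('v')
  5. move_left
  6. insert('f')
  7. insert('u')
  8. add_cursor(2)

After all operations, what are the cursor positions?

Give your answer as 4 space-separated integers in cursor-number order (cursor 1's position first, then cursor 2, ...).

Answer: 13 18 13 2

Derivation:
After op 1 (delete): buffer="loaawaiy" (len 8), cursors c1@6 c2@7, authorship ........
After op 2 (add_cursor(6)): buffer="loaawaiy" (len 8), cursors c1@6 c3@6 c2@7, authorship ........
After op 3 (insert('k')): buffer="loaawakkiky" (len 11), cursors c1@8 c3@8 c2@10, authorship ......13.2.
After op 4 (insert('v')): buffer="loaawakkvvikvy" (len 14), cursors c1@10 c3@10 c2@13, authorship ......1313.22.
After op 5 (move_left): buffer="loaawakkvvikvy" (len 14), cursors c1@9 c3@9 c2@12, authorship ......1313.22.
After op 6 (insert('f')): buffer="loaawakkvffvikfvy" (len 17), cursors c1@11 c3@11 c2@15, authorship ......131133.222.
After op 7 (insert('u')): buffer="loaawakkvffuuvikfuvy" (len 20), cursors c1@13 c3@13 c2@18, authorship ......13113133.2222.
After op 8 (add_cursor(2)): buffer="loaawakkvffuuvikfuvy" (len 20), cursors c4@2 c1@13 c3@13 c2@18, authorship ......13113133.2222.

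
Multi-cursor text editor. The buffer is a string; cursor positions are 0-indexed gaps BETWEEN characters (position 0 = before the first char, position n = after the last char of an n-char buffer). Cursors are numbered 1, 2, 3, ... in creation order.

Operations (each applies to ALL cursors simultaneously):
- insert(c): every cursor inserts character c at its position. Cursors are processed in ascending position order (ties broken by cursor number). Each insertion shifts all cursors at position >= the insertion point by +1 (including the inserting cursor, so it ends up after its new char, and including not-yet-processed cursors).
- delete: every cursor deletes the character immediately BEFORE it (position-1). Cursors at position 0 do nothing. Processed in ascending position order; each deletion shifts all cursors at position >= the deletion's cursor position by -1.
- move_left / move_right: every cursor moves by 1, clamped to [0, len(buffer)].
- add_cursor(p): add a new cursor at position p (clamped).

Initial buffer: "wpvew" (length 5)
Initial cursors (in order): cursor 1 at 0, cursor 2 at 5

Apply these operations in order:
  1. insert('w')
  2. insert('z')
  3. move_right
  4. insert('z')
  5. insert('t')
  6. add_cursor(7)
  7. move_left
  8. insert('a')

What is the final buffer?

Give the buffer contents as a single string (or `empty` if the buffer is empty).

Answer: wzwzatpavewwzzat

Derivation:
After op 1 (insert('w')): buffer="wwpveww" (len 7), cursors c1@1 c2@7, authorship 1.....2
After op 2 (insert('z')): buffer="wzwpvewwz" (len 9), cursors c1@2 c2@9, authorship 11.....22
After op 3 (move_right): buffer="wzwpvewwz" (len 9), cursors c1@3 c2@9, authorship 11.....22
After op 4 (insert('z')): buffer="wzwzpvewwzz" (len 11), cursors c1@4 c2@11, authorship 11.1....222
After op 5 (insert('t')): buffer="wzwztpvewwzzt" (len 13), cursors c1@5 c2@13, authorship 11.11....2222
After op 6 (add_cursor(7)): buffer="wzwztpvewwzzt" (len 13), cursors c1@5 c3@7 c2@13, authorship 11.11....2222
After op 7 (move_left): buffer="wzwztpvewwzzt" (len 13), cursors c1@4 c3@6 c2@12, authorship 11.11....2222
After op 8 (insert('a')): buffer="wzwzatpavewwzzat" (len 16), cursors c1@5 c3@8 c2@15, authorship 11.111.3...22222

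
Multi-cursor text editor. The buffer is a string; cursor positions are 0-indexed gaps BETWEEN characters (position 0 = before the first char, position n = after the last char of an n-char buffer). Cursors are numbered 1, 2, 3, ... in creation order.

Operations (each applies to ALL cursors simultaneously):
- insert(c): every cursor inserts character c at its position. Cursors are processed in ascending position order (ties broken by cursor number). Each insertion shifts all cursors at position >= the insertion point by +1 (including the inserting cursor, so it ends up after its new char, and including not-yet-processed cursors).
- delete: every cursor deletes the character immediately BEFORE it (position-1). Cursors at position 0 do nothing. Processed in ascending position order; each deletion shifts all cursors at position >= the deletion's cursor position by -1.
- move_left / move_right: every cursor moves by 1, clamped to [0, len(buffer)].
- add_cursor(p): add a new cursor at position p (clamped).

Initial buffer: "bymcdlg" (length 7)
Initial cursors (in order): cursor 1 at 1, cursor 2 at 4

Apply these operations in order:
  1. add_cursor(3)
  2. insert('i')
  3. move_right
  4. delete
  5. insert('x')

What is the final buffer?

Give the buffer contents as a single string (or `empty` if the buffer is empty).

Answer: bixmixixlg

Derivation:
After op 1 (add_cursor(3)): buffer="bymcdlg" (len 7), cursors c1@1 c3@3 c2@4, authorship .......
After op 2 (insert('i')): buffer="biymicidlg" (len 10), cursors c1@2 c3@5 c2@7, authorship .1..3.2...
After op 3 (move_right): buffer="biymicidlg" (len 10), cursors c1@3 c3@6 c2@8, authorship .1..3.2...
After op 4 (delete): buffer="bimiilg" (len 7), cursors c1@2 c3@4 c2@5, authorship .1.32..
After op 5 (insert('x')): buffer="bixmixixlg" (len 10), cursors c1@3 c3@6 c2@8, authorship .11.3322..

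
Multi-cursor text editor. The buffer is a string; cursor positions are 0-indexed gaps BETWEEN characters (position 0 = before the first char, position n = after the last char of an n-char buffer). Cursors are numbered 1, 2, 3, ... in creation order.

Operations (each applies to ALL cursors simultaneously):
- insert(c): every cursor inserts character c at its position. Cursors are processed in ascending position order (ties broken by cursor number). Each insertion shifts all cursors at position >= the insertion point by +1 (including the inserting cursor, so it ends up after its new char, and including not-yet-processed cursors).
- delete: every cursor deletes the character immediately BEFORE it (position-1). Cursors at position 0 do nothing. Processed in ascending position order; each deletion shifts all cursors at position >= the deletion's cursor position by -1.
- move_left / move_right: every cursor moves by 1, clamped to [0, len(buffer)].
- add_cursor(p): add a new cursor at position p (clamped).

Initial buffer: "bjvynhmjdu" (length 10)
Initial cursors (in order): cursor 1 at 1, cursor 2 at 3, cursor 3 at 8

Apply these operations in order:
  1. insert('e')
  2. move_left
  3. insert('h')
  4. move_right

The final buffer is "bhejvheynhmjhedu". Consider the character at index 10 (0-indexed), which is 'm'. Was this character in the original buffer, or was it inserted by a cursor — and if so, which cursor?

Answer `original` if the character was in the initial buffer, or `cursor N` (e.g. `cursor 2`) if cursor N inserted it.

Answer: original

Derivation:
After op 1 (insert('e')): buffer="bejveynhmjedu" (len 13), cursors c1@2 c2@5 c3@11, authorship .1..2.....3..
After op 2 (move_left): buffer="bejveynhmjedu" (len 13), cursors c1@1 c2@4 c3@10, authorship .1..2.....3..
After op 3 (insert('h')): buffer="bhejvheynhmjhedu" (len 16), cursors c1@2 c2@6 c3@13, authorship .11..22.....33..
After op 4 (move_right): buffer="bhejvheynhmjhedu" (len 16), cursors c1@3 c2@7 c3@14, authorship .11..22.....33..
Authorship (.=original, N=cursor N): . 1 1 . . 2 2 . . . . . 3 3 . .
Index 10: author = original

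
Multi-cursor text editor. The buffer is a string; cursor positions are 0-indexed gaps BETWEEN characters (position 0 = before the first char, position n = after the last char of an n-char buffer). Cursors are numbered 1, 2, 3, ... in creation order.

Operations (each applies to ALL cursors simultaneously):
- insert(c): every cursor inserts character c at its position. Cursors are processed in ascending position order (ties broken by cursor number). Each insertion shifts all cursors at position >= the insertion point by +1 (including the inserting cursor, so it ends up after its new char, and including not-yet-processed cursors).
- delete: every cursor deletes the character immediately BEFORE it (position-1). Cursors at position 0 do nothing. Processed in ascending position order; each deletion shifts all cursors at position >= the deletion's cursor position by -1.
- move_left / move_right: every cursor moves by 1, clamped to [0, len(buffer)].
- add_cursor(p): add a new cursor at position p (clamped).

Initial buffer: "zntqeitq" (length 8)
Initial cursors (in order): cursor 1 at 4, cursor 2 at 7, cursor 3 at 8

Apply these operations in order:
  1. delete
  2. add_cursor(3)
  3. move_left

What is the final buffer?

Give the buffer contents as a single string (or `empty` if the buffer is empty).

After op 1 (delete): buffer="zntei" (len 5), cursors c1@3 c2@5 c3@5, authorship .....
After op 2 (add_cursor(3)): buffer="zntei" (len 5), cursors c1@3 c4@3 c2@5 c3@5, authorship .....
After op 3 (move_left): buffer="zntei" (len 5), cursors c1@2 c4@2 c2@4 c3@4, authorship .....

Answer: zntei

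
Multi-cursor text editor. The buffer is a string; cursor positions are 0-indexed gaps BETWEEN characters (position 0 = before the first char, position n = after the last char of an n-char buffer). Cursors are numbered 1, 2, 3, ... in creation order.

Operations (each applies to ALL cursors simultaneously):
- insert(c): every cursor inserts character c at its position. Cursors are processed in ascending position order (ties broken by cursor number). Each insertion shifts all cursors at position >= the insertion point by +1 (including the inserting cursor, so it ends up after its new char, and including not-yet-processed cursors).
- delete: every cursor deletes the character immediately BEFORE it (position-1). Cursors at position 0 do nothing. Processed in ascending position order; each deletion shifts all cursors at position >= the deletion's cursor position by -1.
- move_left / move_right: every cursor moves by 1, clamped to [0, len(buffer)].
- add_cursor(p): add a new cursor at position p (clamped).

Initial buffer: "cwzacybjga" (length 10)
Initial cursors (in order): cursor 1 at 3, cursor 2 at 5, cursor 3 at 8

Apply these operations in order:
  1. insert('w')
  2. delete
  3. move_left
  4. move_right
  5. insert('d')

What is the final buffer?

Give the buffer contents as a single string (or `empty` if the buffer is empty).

After op 1 (insert('w')): buffer="cwzwacwybjwga" (len 13), cursors c1@4 c2@7 c3@11, authorship ...1..2...3..
After op 2 (delete): buffer="cwzacybjga" (len 10), cursors c1@3 c2@5 c3@8, authorship ..........
After op 3 (move_left): buffer="cwzacybjga" (len 10), cursors c1@2 c2@4 c3@7, authorship ..........
After op 4 (move_right): buffer="cwzacybjga" (len 10), cursors c1@3 c2@5 c3@8, authorship ..........
After op 5 (insert('d')): buffer="cwzdacdybjdga" (len 13), cursors c1@4 c2@7 c3@11, authorship ...1..2...3..

Answer: cwzdacdybjdga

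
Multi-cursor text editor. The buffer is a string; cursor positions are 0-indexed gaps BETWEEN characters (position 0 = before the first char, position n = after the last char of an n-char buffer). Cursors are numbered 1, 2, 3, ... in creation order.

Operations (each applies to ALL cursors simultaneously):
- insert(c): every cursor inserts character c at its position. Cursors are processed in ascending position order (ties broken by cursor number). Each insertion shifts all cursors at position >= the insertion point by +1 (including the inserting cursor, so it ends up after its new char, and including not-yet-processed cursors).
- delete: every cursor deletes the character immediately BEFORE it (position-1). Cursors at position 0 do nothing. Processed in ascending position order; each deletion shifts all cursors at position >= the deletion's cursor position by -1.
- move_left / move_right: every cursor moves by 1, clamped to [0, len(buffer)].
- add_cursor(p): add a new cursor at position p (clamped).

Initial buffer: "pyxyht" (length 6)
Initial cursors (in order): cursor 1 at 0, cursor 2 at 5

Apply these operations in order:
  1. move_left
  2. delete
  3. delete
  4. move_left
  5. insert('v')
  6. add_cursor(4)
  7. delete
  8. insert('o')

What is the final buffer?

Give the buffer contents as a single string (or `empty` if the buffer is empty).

Answer: opooht

Derivation:
After op 1 (move_left): buffer="pyxyht" (len 6), cursors c1@0 c2@4, authorship ......
After op 2 (delete): buffer="pyxht" (len 5), cursors c1@0 c2@3, authorship .....
After op 3 (delete): buffer="pyht" (len 4), cursors c1@0 c2@2, authorship ....
After op 4 (move_left): buffer="pyht" (len 4), cursors c1@0 c2@1, authorship ....
After op 5 (insert('v')): buffer="vpvyht" (len 6), cursors c1@1 c2@3, authorship 1.2...
After op 6 (add_cursor(4)): buffer="vpvyht" (len 6), cursors c1@1 c2@3 c3@4, authorship 1.2...
After op 7 (delete): buffer="pht" (len 3), cursors c1@0 c2@1 c3@1, authorship ...
After op 8 (insert('o')): buffer="opooht" (len 6), cursors c1@1 c2@4 c3@4, authorship 1.23..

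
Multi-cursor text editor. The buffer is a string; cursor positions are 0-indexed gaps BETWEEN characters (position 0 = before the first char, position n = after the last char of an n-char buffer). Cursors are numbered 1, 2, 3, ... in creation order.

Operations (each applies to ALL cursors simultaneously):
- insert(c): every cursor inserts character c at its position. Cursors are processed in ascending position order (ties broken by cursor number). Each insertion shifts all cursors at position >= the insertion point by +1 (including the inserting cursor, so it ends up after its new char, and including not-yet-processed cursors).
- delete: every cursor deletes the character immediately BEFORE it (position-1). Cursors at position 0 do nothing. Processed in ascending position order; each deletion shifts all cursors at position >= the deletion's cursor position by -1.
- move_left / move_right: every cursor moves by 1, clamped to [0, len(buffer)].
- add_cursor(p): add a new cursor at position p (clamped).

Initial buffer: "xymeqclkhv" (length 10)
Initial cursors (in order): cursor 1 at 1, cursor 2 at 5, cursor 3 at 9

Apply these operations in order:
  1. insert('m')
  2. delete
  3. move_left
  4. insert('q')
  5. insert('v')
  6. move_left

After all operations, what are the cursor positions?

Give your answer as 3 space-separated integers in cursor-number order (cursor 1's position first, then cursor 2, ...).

Answer: 1 7 13

Derivation:
After op 1 (insert('m')): buffer="xmymeqmclkhmv" (len 13), cursors c1@2 c2@7 c3@12, authorship .1....2....3.
After op 2 (delete): buffer="xymeqclkhv" (len 10), cursors c1@1 c2@5 c3@9, authorship ..........
After op 3 (move_left): buffer="xymeqclkhv" (len 10), cursors c1@0 c2@4 c3@8, authorship ..........
After op 4 (insert('q')): buffer="qxymeqqclkqhv" (len 13), cursors c1@1 c2@6 c3@11, authorship 1....2....3..
After op 5 (insert('v')): buffer="qvxymeqvqclkqvhv" (len 16), cursors c1@2 c2@8 c3@14, authorship 11....22....33..
After op 6 (move_left): buffer="qvxymeqvqclkqvhv" (len 16), cursors c1@1 c2@7 c3@13, authorship 11....22....33..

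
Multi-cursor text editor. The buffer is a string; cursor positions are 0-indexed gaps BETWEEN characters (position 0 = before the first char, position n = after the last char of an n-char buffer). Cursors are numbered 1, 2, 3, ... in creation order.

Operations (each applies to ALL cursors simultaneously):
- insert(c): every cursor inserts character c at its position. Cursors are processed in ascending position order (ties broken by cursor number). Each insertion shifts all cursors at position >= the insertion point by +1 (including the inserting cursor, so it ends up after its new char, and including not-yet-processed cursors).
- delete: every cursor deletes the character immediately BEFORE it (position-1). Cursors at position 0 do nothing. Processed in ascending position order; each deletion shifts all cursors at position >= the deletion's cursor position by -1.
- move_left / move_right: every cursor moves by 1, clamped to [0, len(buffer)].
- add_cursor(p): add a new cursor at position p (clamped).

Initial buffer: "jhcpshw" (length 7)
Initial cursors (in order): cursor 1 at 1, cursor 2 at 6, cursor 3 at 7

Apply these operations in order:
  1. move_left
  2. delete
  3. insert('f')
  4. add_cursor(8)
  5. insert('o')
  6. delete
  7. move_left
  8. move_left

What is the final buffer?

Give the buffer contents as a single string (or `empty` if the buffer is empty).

After op 1 (move_left): buffer="jhcpshw" (len 7), cursors c1@0 c2@5 c3@6, authorship .......
After op 2 (delete): buffer="jhcpw" (len 5), cursors c1@0 c2@4 c3@4, authorship .....
After op 3 (insert('f')): buffer="fjhcpffw" (len 8), cursors c1@1 c2@7 c3@7, authorship 1....23.
After op 4 (add_cursor(8)): buffer="fjhcpffw" (len 8), cursors c1@1 c2@7 c3@7 c4@8, authorship 1....23.
After op 5 (insert('o')): buffer="fojhcpffoowo" (len 12), cursors c1@2 c2@10 c3@10 c4@12, authorship 11....2323.4
After op 6 (delete): buffer="fjhcpffw" (len 8), cursors c1@1 c2@7 c3@7 c4@8, authorship 1....23.
After op 7 (move_left): buffer="fjhcpffw" (len 8), cursors c1@0 c2@6 c3@6 c4@7, authorship 1....23.
After op 8 (move_left): buffer="fjhcpffw" (len 8), cursors c1@0 c2@5 c3@5 c4@6, authorship 1....23.

Answer: fjhcpffw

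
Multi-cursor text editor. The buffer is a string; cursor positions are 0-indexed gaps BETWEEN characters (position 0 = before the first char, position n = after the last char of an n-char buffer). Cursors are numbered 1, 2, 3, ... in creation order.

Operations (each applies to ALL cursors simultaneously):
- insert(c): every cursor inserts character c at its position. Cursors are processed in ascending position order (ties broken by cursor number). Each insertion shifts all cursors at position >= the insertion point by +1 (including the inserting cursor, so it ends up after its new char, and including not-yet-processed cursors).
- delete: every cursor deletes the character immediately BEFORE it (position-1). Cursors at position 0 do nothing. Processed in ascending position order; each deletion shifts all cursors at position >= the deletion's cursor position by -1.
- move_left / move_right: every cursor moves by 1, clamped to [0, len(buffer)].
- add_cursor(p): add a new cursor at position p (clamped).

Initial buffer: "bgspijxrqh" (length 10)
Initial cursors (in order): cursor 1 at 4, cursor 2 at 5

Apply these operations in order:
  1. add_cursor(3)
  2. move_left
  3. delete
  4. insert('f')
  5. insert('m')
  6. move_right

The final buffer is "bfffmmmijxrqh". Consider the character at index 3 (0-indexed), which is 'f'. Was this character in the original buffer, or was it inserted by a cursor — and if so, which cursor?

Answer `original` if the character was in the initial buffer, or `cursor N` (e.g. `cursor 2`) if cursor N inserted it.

After op 1 (add_cursor(3)): buffer="bgspijxrqh" (len 10), cursors c3@3 c1@4 c2@5, authorship ..........
After op 2 (move_left): buffer="bgspijxrqh" (len 10), cursors c3@2 c1@3 c2@4, authorship ..........
After op 3 (delete): buffer="bijxrqh" (len 7), cursors c1@1 c2@1 c3@1, authorship .......
After op 4 (insert('f')): buffer="bfffijxrqh" (len 10), cursors c1@4 c2@4 c3@4, authorship .123......
After op 5 (insert('m')): buffer="bfffmmmijxrqh" (len 13), cursors c1@7 c2@7 c3@7, authorship .123123......
After op 6 (move_right): buffer="bfffmmmijxrqh" (len 13), cursors c1@8 c2@8 c3@8, authorship .123123......
Authorship (.=original, N=cursor N): . 1 2 3 1 2 3 . . . . . .
Index 3: author = 3

Answer: cursor 3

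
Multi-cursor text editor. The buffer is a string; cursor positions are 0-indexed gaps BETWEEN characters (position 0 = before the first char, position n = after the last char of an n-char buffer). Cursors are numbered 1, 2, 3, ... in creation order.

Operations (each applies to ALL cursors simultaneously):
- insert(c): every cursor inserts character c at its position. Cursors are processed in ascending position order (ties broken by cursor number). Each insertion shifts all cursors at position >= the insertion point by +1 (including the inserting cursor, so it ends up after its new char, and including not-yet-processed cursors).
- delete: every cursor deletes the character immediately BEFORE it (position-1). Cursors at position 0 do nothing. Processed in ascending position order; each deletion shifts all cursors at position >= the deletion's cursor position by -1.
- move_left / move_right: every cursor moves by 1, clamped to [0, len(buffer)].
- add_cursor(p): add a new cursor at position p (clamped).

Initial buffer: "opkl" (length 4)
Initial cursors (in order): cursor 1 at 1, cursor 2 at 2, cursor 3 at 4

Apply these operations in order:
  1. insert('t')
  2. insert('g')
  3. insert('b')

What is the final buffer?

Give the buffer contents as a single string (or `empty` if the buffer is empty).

After op 1 (insert('t')): buffer="otptklt" (len 7), cursors c1@2 c2@4 c3@7, authorship .1.2..3
After op 2 (insert('g')): buffer="otgptgkltg" (len 10), cursors c1@3 c2@6 c3@10, authorship .11.22..33
After op 3 (insert('b')): buffer="otgbptgbkltgb" (len 13), cursors c1@4 c2@8 c3@13, authorship .111.222..333

Answer: otgbptgbkltgb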